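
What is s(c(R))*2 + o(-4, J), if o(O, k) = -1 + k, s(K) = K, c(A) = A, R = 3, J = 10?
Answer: 15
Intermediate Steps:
s(c(R))*2 + o(-4, J) = 3*2 + (-1 + 10) = 6 + 9 = 15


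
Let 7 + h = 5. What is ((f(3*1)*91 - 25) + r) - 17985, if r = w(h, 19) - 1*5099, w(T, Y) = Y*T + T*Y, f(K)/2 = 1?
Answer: -23003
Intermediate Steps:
h = -2 (h = -7 + 5 = -2)
f(K) = 2 (f(K) = 2*1 = 2)
w(T, Y) = 2*T*Y (w(T, Y) = T*Y + T*Y = 2*T*Y)
r = -5175 (r = 2*(-2)*19 - 1*5099 = -76 - 5099 = -5175)
((f(3*1)*91 - 25) + r) - 17985 = ((2*91 - 25) - 5175) - 17985 = ((182 - 25) - 5175) - 17985 = (157 - 5175) - 17985 = -5018 - 17985 = -23003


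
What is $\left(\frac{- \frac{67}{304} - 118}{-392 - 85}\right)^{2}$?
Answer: $\frac{1291611721}{21027320064} \approx 0.061425$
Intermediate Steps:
$\left(\frac{- \frac{67}{304} - 118}{-392 - 85}\right)^{2} = \left(\frac{\left(-67\right) \frac{1}{304} - 118}{-477}\right)^{2} = \left(\left(- \frac{67}{304} - 118\right) \left(- \frac{1}{477}\right)\right)^{2} = \left(\left(- \frac{35939}{304}\right) \left(- \frac{1}{477}\right)\right)^{2} = \left(\frac{35939}{145008}\right)^{2} = \frac{1291611721}{21027320064}$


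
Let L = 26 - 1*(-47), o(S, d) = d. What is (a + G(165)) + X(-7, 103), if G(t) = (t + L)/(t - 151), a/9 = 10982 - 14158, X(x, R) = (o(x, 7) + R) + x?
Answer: -28464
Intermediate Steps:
X(x, R) = 7 + R + x (X(x, R) = (7 + R) + x = 7 + R + x)
L = 73 (L = 26 + 47 = 73)
a = -28584 (a = 9*(10982 - 14158) = 9*(-3176) = -28584)
G(t) = (73 + t)/(-151 + t) (G(t) = (t + 73)/(t - 151) = (73 + t)/(-151 + t))
(a + G(165)) + X(-7, 103) = (-28584 + (73 + 165)/(-151 + 165)) + (7 + 103 - 7) = (-28584 + 238/14) + 103 = (-28584 + (1/14)*238) + 103 = (-28584 + 17) + 103 = -28567 + 103 = -28464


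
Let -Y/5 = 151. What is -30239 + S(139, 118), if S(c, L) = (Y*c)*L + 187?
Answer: -12413562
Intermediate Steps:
Y = -755 (Y = -5*151 = -755)
S(c, L) = 187 - 755*L*c (S(c, L) = (-755*c)*L + 187 = -755*L*c + 187 = 187 - 755*L*c)
-30239 + S(139, 118) = -30239 + (187 - 755*118*139) = -30239 + (187 - 12383510) = -30239 - 12383323 = -12413562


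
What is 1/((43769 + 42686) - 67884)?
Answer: 1/18571 ≈ 5.3847e-5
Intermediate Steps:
1/((43769 + 42686) - 67884) = 1/(86455 - 67884) = 1/18571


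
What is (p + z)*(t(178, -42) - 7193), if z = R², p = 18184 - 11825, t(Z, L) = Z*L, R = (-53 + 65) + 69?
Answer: -189523480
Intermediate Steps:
R = 81 (R = 12 + 69 = 81)
t(Z, L) = L*Z
p = 6359
z = 6561 (z = 81² = 6561)
(p + z)*(t(178, -42) - 7193) = (6359 + 6561)*(-42*178 - 7193) = 12920*(-7476 - 7193) = 12920*(-14669) = -189523480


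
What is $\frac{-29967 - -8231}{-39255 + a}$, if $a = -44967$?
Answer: $\frac{10868}{42111} \approx 0.25808$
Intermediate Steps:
$\frac{-29967 - -8231}{-39255 + a} = \frac{-29967 - -8231}{-39255 - 44967} = \frac{-29967 + 8231}{-84222} = \left(-21736\right) \left(- \frac{1}{84222}\right) = \frac{10868}{42111}$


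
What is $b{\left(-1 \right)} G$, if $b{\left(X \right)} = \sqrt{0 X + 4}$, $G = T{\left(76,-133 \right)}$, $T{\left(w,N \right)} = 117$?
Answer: $234$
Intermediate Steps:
$G = 117$
$b{\left(X \right)} = 2$ ($b{\left(X \right)} = \sqrt{0 + 4} = \sqrt{4} = 2$)
$b{\left(-1 \right)} G = 2 \cdot 117 = 234$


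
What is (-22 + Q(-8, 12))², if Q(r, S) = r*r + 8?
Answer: 2500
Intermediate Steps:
Q(r, S) = 8 + r² (Q(r, S) = r² + 8 = 8 + r²)
(-22 + Q(-8, 12))² = (-22 + (8 + (-8)²))² = (-22 + (8 + 64))² = (-22 + 72)² = 50² = 2500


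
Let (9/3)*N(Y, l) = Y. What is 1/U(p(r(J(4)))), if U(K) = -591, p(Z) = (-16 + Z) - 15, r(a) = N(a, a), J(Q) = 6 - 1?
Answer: -1/591 ≈ -0.0016920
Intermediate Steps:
J(Q) = 5
N(Y, l) = Y/3
r(a) = a/3
p(Z) = -31 + Z
1/U(p(r(J(4)))) = 1/(-591) = -1/591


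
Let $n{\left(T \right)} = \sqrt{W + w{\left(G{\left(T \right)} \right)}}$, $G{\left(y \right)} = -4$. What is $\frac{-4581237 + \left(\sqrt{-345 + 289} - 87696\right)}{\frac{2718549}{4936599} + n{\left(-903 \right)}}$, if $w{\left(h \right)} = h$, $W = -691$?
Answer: $- \frac{28650610128668909}{7747849675808} + \frac{33429368569 \sqrt{9730}}{11621774513712} + \frac{18409309019 i \sqrt{14}}{11621774513712} + \frac{52026494026988959 i \sqrt{695}}{7747849675808} \approx -3697.6 + 1.7703 \cdot 10^{5} i$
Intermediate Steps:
$n{\left(T \right)} = i \sqrt{695}$ ($n{\left(T \right)} = \sqrt{-691 - 4} = \sqrt{-695} = i \sqrt{695}$)
$\frac{-4581237 + \left(\sqrt{-345 + 289} - 87696\right)}{\frac{2718549}{4936599} + n{\left(-903 \right)}} = \frac{-4581237 + \left(\sqrt{-345 + 289} - 87696\right)}{\frac{2718549}{4936599} + i \sqrt{695}} = \frac{-4581237 - \left(87696 - \sqrt{-56}\right)}{2718549 \cdot \frac{1}{4936599} + i \sqrt{695}} = \frac{-4581237 - \left(87696 - 2 i \sqrt{14}\right)}{\frac{100687}{182837} + i \sqrt{695}} = \frac{-4668933 + 2 i \sqrt{14}}{\frac{100687}{182837} + i \sqrt{695}}$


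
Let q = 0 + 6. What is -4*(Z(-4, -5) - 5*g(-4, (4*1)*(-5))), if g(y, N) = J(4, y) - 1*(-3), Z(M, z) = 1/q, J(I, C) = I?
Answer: 418/3 ≈ 139.33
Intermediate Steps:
q = 6
Z(M, z) = ⅙ (Z(M, z) = 1/6 = ⅙)
g(y, N) = 7 (g(y, N) = 4 - 1*(-3) = 4 + 3 = 7)
-4*(Z(-4, -5) - 5*g(-4, (4*1)*(-5))) = -4*(⅙ - 5*7) = -4*(⅙ - 35) = -4*(-209/6) = 418/3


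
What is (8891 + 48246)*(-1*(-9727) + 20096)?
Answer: 1703996751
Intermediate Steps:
(8891 + 48246)*(-1*(-9727) + 20096) = 57137*(9727 + 20096) = 57137*29823 = 1703996751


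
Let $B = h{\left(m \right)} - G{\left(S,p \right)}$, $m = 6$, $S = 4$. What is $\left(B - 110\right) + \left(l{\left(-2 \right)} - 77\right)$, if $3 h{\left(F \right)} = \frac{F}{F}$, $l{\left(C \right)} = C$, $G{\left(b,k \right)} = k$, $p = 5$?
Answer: $- \frac{581}{3} \approx -193.67$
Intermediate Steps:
$h{\left(F \right)} = \frac{1}{3}$ ($h{\left(F \right)} = \frac{F \frac{1}{F}}{3} = \frac{1}{3} \cdot 1 = \frac{1}{3}$)
$B = - \frac{14}{3}$ ($B = \frac{1}{3} - 5 = - \frac{14}{3} \approx -4.6667$)
$\left(B - 110\right) + \left(l{\left(-2 \right)} - 77\right) = \left(- \frac{14}{3} - 110\right) - 79 = - \frac{344}{3} - 79 = - \frac{581}{3}$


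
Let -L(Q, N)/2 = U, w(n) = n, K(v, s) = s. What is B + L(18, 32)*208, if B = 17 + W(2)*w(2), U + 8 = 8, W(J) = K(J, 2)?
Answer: 21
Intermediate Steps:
W(J) = 2
U = 0 (U = -8 + 8 = 0)
L(Q, N) = 0 (L(Q, N) = -2*0 = 0)
B = 21 (B = 17 + 2*2 = 17 + 4 = 21)
B + L(18, 32)*208 = 21 + 0*208 = 21 + 0 = 21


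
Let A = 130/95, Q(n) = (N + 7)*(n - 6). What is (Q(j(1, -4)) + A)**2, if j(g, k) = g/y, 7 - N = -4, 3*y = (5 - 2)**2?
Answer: 3655744/361 ≈ 10127.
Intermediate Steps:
y = 3 (y = (5 - 2)**2/3 = (1/3)*3**2 = (1/3)*9 = 3)
N = 11 (N = 7 - 1*(-4) = 7 + 4 = 11)
j(g, k) = g/3
Q(n) = -108 + 18*n (Q(n) = (11 + 7)*(n - 6) = 18*(-6 + n) = -108 + 18*n)
A = 26/19 (A = 130*(1/95) = 26/19 ≈ 1.3684)
(Q(j(1, -4)) + A)**2 = ((-108 + 18*((1/3)*1)) + 26/19)**2 = ((-108 + 18*(1/3)) + 26/19)**2 = ((-108 + 6) + 26/19)**2 = (-102 + 26/19)**2 = (-1912/19)**2 = 3655744/361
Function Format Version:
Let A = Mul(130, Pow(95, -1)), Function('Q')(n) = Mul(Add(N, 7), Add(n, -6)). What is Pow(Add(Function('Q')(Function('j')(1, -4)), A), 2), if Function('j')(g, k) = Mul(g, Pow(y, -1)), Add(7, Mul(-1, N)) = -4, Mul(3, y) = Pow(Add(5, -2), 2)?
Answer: Rational(3655744, 361) ≈ 10127.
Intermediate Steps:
y = 3 (y = Mul(Rational(1, 3), Pow(Add(5, -2), 2)) = Mul(Rational(1, 3), Pow(3, 2)) = Mul(Rational(1, 3), 9) = 3)
N = 11 (N = Add(7, Mul(-1, -4)) = Add(7, 4) = 11)
Function('j')(g, k) = Mul(Rational(1, 3), g) (Function('j')(g, k) = Mul(g, Pow(3, -1)) = Mul(g, Rational(1, 3)) = Mul(Rational(1, 3), g))
Function('Q')(n) = Add(-108, Mul(18, n)) (Function('Q')(n) = Mul(Add(11, 7), Add(n, -6)) = Mul(18, Add(-6, n)) = Add(-108, Mul(18, n)))
A = Rational(26, 19) (A = Mul(130, Rational(1, 95)) = Rational(26, 19) ≈ 1.3684)
Pow(Add(Function('Q')(Function('j')(1, -4)), A), 2) = Pow(Add(Add(-108, Mul(18, Mul(Rational(1, 3), 1))), Rational(26, 19)), 2) = Pow(Add(Add(-108, Mul(18, Rational(1, 3))), Rational(26, 19)), 2) = Pow(Add(Add(-108, 6), Rational(26, 19)), 2) = Pow(Add(-102, Rational(26, 19)), 2) = Pow(Rational(-1912, 19), 2) = Rational(3655744, 361)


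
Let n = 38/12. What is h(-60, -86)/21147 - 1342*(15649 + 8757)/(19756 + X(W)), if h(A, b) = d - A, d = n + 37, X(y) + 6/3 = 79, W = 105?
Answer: -125931377207/76256082 ≈ -1651.4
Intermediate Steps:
n = 19/6 (n = 38*(1/12) = 19/6 ≈ 3.1667)
X(y) = 77 (X(y) = -2 + 79 = 77)
d = 241/6 (d = 19/6 + 37 = 241/6 ≈ 40.167)
h(A, b) = 241/6 - A
h(-60, -86)/21147 - 1342*(15649 + 8757)/(19756 + X(W)) = (241/6 - 1*(-60))/21147 - 1342*(15649 + 8757)/(19756 + 77) = (241/6 + 60)*(1/21147) - 1342/(19833/24406) = (601/6)*(1/21147) - 1342/(19833*(1/24406)) = 601/126882 - 1342/19833/24406 = 601/126882 - 1342*24406/19833 = 601/126882 - 2977532/1803 = -125931377207/76256082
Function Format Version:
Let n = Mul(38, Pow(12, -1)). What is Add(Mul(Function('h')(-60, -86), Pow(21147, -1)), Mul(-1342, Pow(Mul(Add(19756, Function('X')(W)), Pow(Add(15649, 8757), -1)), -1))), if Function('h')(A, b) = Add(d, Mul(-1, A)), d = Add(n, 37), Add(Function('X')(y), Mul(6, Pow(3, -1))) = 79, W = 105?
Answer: Rational(-125931377207, 76256082) ≈ -1651.4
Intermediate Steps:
n = Rational(19, 6) (n = Mul(38, Rational(1, 12)) = Rational(19, 6) ≈ 3.1667)
Function('X')(y) = 77 (Function('X')(y) = Add(-2, 79) = 77)
d = Rational(241, 6) (d = Add(Rational(19, 6), 37) = Rational(241, 6) ≈ 40.167)
Function('h')(A, b) = Add(Rational(241, 6), Mul(-1, A))
Add(Mul(Function('h')(-60, -86), Pow(21147, -1)), Mul(-1342, Pow(Mul(Add(19756, Function('X')(W)), Pow(Add(15649, 8757), -1)), -1))) = Add(Mul(Add(Rational(241, 6), Mul(-1, -60)), Pow(21147, -1)), Mul(-1342, Pow(Mul(Add(19756, 77), Pow(Add(15649, 8757), -1)), -1))) = Add(Mul(Add(Rational(241, 6), 60), Rational(1, 21147)), Mul(-1342, Pow(Mul(19833, Pow(24406, -1)), -1))) = Add(Mul(Rational(601, 6), Rational(1, 21147)), Mul(-1342, Pow(Mul(19833, Rational(1, 24406)), -1))) = Add(Rational(601, 126882), Mul(-1342, Pow(Rational(19833, 24406), -1))) = Add(Rational(601, 126882), Mul(-1342, Rational(24406, 19833))) = Add(Rational(601, 126882), Rational(-2977532, 1803)) = Rational(-125931377207, 76256082)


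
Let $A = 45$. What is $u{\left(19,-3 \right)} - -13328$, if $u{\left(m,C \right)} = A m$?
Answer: $14183$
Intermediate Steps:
$u{\left(m,C \right)} = 45 m$
$u{\left(19,-3 \right)} - -13328 = 45 \cdot 19 - -13328 = 855 + 13328 = 14183$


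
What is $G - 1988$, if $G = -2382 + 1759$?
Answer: $-2611$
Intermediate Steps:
$G = -623$
$G - 1988 = -623 - 1988 = -2611$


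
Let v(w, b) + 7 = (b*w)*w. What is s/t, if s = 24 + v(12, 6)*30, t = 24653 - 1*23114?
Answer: 8578/513 ≈ 16.721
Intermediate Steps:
v(w, b) = -7 + b*w**2 (v(w, b) = -7 + (b*w)*w = -7 + b*w**2)
t = 1539 (t = 24653 - 23114 = 1539)
s = 25734 (s = 24 + (-7 + 6*12**2)*30 = 24 + (-7 + 6*144)*30 = 24 + (-7 + 864)*30 = 24 + 857*30 = 24 + 25710 = 25734)
s/t = 25734/1539 = 25734*(1/1539) = 8578/513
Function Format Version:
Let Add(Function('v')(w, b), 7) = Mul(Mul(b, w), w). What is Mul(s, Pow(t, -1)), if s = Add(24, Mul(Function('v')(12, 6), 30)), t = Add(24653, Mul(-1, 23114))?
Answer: Rational(8578, 513) ≈ 16.721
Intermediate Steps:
Function('v')(w, b) = Add(-7, Mul(b, Pow(w, 2))) (Function('v')(w, b) = Add(-7, Mul(Mul(b, w), w)) = Add(-7, Mul(b, Pow(w, 2))))
t = 1539 (t = Add(24653, -23114) = 1539)
s = 25734 (s = Add(24, Mul(Add(-7, Mul(6, Pow(12, 2))), 30)) = Add(24, Mul(Add(-7, Mul(6, 144)), 30)) = Add(24, Mul(Add(-7, 864), 30)) = Add(24, Mul(857, 30)) = Add(24, 25710) = 25734)
Mul(s, Pow(t, -1)) = Mul(25734, Pow(1539, -1)) = Mul(25734, Rational(1, 1539)) = Rational(8578, 513)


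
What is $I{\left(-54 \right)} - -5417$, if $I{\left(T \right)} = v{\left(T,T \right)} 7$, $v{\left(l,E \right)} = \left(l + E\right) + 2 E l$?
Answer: $45485$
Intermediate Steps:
$v{\left(l,E \right)} = E + l + 2 E l$ ($v{\left(l,E \right)} = \left(E + l\right) + 2 E l = E + l + 2 E l$)
$I{\left(T \right)} = 14 T + 14 T^{2}$ ($I{\left(T \right)} = \left(T + T + 2 T T\right) 7 = \left(T + T + 2 T^{2}\right) 7 = \left(2 T + 2 T^{2}\right) 7 = 14 T + 14 T^{2}$)
$I{\left(-54 \right)} - -5417 = 14 \left(-54\right) \left(1 - 54\right) - -5417 = 14 \left(-54\right) \left(-53\right) + 5417 = 40068 + 5417 = 45485$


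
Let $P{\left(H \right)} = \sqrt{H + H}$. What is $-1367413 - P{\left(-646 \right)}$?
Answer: $-1367413 - 2 i \sqrt{323} \approx -1.3674 \cdot 10^{6} - 35.944 i$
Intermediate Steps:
$P{\left(H \right)} = \sqrt{2} \sqrt{H}$ ($P{\left(H \right)} = \sqrt{2 H} = \sqrt{2} \sqrt{H}$)
$-1367413 - P{\left(-646 \right)} = -1367413 - \sqrt{2} \sqrt{-646} = -1367413 - \sqrt{2} i \sqrt{646} = -1367413 - 2 i \sqrt{323}$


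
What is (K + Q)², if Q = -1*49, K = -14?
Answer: 3969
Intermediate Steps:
Q = -49
(K + Q)² = (-14 - 49)² = (-63)² = 3969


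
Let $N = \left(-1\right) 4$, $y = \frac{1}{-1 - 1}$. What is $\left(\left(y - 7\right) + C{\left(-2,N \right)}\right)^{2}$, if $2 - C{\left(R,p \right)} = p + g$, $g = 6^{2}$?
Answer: $\frac{5625}{4} \approx 1406.3$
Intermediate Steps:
$y = - \frac{1}{2}$ ($y = \frac{1}{-2} = - \frac{1}{2} \approx -0.5$)
$N = -4$
$g = 36$
$C{\left(R,p \right)} = -34 - p$ ($C{\left(R,p \right)} = 2 - \left(p + 36\right) = 2 - \left(36 + p\right) = -34 - p$)
$\left(\left(y - 7\right) + C{\left(-2,N \right)}\right)^{2} = \left(\left(- \frac{1}{2} - 7\right) - 30\right)^{2} = \left(- \frac{15}{2} + \left(-34 + 4\right)\right)^{2} = \left(- \frac{15}{2} - 30\right)^{2} = \left(- \frac{75}{2}\right)^{2} = \frac{5625}{4}$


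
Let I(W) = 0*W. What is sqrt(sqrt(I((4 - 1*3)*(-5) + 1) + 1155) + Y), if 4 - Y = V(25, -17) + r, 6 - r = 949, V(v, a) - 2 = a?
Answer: sqrt(962 + sqrt(1155)) ≈ 31.559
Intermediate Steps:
V(v, a) = 2 + a
r = -943 (r = 6 - 1*949 = 6 - 949 = -943)
I(W) = 0
Y = 962 (Y = 4 - ((2 - 17) - 943) = 4 - (-15 - 943) = 4 - 1*(-958) = 4 + 958 = 962)
sqrt(sqrt(I((4 - 1*3)*(-5) + 1) + 1155) + Y) = sqrt(sqrt(0 + 1155) + 962) = sqrt(sqrt(1155) + 962) = sqrt(962 + sqrt(1155))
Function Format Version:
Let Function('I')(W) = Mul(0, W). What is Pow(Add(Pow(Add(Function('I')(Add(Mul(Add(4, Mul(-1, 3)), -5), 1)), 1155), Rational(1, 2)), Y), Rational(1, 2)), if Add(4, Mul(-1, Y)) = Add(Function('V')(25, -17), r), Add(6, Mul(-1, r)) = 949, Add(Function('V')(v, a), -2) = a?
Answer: Pow(Add(962, Pow(1155, Rational(1, 2))), Rational(1, 2)) ≈ 31.559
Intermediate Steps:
Function('V')(v, a) = Add(2, a)
r = -943 (r = Add(6, Mul(-1, 949)) = Add(6, -949) = -943)
Function('I')(W) = 0
Y = 962 (Y = Add(4, Mul(-1, Add(Add(2, -17), -943))) = Add(4, Mul(-1, Add(-15, -943))) = Add(4, Mul(-1, -958)) = Add(4, 958) = 962)
Pow(Add(Pow(Add(Function('I')(Add(Mul(Add(4, Mul(-1, 3)), -5), 1)), 1155), Rational(1, 2)), Y), Rational(1, 2)) = Pow(Add(Pow(Add(0, 1155), Rational(1, 2)), 962), Rational(1, 2)) = Pow(Add(Pow(1155, Rational(1, 2)), 962), Rational(1, 2)) = Pow(Add(962, Pow(1155, Rational(1, 2))), Rational(1, 2))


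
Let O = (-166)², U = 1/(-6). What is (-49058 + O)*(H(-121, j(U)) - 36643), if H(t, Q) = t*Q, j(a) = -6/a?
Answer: 881560498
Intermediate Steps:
U = -⅙ ≈ -0.16667
H(t, Q) = Q*t
O = 27556
(-49058 + O)*(H(-121, j(U)) - 36643) = (-49058 + 27556)*(-6/(-⅙)*(-121) - 36643) = -21502*(-6*(-6)*(-121) - 36643) = -21502*(36*(-121) - 36643) = -21502*(-4356 - 36643) = -21502*(-40999) = 881560498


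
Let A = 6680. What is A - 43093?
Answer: -36413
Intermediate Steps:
A - 43093 = 6680 - 43093 = -36413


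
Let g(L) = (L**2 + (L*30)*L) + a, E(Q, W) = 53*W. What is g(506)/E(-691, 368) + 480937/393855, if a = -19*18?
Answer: 1567659159509/3840873960 ≈ 408.15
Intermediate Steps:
a = -342
g(L) = -342 + 31*L**2 (g(L) = (L**2 + (L*30)*L) - 342 = (L**2 + (30*L)*L) - 342 = (L**2 + 30*L**2) - 342 = 31*L**2 - 342 = -342 + 31*L**2)
g(506)/E(-691, 368) + 480937/393855 = (-342 + 31*506**2)/((53*368)) + 480937/393855 = (-342 + 31*256036)/19504 + 480937*(1/393855) = (-342 + 7937116)*(1/19504) + 480937/393855 = 7936774*(1/19504) + 480937/393855 = 3968387/9752 + 480937/393855 = 1567659159509/3840873960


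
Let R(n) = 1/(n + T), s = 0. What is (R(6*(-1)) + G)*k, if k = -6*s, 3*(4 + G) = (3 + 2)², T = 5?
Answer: 0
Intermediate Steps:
R(n) = 1/(5 + n) (R(n) = 1/(n + 5) = 1/(5 + n))
G = 13/3 (G = -4 + (3 + 2)²/3 = -4 + (⅓)*5² = -4 + (⅓)*25 = -4 + 25/3 = 13/3 ≈ 4.3333)
k = 0 (k = -6*0 = 0)
(R(6*(-1)) + G)*k = (1/(5 + 6*(-1)) + 13/3)*0 = (1/(5 - 6) + 13/3)*0 = (1/(-1) + 13/3)*0 = (-1 + 13/3)*0 = (10/3)*0 = 0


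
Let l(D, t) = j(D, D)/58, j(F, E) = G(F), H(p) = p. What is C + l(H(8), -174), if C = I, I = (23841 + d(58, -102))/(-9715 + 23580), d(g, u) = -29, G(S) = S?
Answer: 746008/402085 ≈ 1.8553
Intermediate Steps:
j(F, E) = F
l(D, t) = D/58
I = 23812/13865 (I = (23841 - 29)/(-9715 + 23580) = 23812/13865 ≈ 1.7174)
C = 23812/13865 ≈ 1.7174
C + l(H(8), -174) = 23812/13865 + (1/58)*8 = 23812/13865 + 4/29 = 746008/402085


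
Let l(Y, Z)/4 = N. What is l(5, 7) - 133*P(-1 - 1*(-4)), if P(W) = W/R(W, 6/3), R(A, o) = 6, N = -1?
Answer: -141/2 ≈ -70.500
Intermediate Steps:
l(Y, Z) = -4 (l(Y, Z) = 4*(-1) = -4)
P(W) = W/6
l(5, 7) - 133*P(-1 - 1*(-4)) = -4 - 133*(-1 - 1*(-4))/6 = -4 - 133*(-1 + 4)/6 = -4 - 133*3/6 = -4 - 133*1/2 = -4 - 133/2 = -141/2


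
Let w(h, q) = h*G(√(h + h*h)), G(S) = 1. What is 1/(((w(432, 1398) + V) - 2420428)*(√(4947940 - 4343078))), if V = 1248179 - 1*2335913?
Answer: -√604862/2121692583260 ≈ -3.6656e-10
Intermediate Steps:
V = -1087734 (V = 1248179 - 2335913 = -1087734)
w(h, q) = h (w(h, q) = h*1 = h)
1/(((w(432, 1398) + V) - 2420428)*(√(4947940 - 4343078))) = 1/(((432 - 1087734) - 2420428)*(√(4947940 - 4343078))) = 1/((-1087302 - 2420428)*(√604862)) = (√604862/604862)/(-3507730) = -√604862/2121692583260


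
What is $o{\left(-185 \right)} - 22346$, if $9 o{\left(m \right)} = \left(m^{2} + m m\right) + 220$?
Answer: $-14716$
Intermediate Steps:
$o{\left(m \right)} = \frac{220}{9} + \frac{2 m^{2}}{9}$ ($o{\left(m \right)} = \frac{\left(m^{2} + m m\right) + 220}{9} = \frac{\left(m^{2} + m^{2}\right) + 220}{9} = \frac{2 m^{2} + 220}{9} = \frac{220 + 2 m^{2}}{9} = \frac{220}{9} + \frac{2 m^{2}}{9}$)
$o{\left(-185 \right)} - 22346 = \left(\frac{220}{9} + \frac{2 \left(-185\right)^{2}}{9}\right) - 22346 = \left(\frac{220}{9} + \frac{2}{9} \cdot 34225\right) - 22346 = \left(\frac{220}{9} + \frac{68450}{9}\right) - 22346 = 7630 - 22346 = -14716$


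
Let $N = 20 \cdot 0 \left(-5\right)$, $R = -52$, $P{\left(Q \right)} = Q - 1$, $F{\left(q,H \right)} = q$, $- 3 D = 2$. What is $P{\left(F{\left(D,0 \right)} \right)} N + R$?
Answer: $-52$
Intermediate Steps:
$D = - \frac{2}{3}$ ($D = \left(- \frac{1}{3}\right) 2 = - \frac{2}{3} \approx -0.66667$)
$P{\left(Q \right)} = -1 + Q$ ($P{\left(Q \right)} = Q - 1 = -1 + Q$)
$N = 0$ ($N = 20 \cdot 0 = 0$)
$P{\left(F{\left(D,0 \right)} \right)} N + R = \left(-1 - \frac{2}{3}\right) 0 - 52 = \left(- \frac{5}{3}\right) 0 - 52 = 0 - 52 = -52$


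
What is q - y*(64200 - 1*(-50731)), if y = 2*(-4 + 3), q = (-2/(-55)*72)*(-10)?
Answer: 2528194/11 ≈ 2.2984e+5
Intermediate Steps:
q = -288/11 (q = (-2*(-1/55)*72)*(-10) = ((2/55)*72)*(-10) = (144/55)*(-10) = -288/11 ≈ -26.182)
y = -2 (y = 2*(-1) = -2)
q - y*(64200 - 1*(-50731)) = -288/11 - (-2)*(64200 - 1*(-50731)) = -288/11 - (-2)*(64200 + 50731) = -288/11 - (-2)*114931 = -288/11 - 1*(-229862) = -288/11 + 229862 = 2528194/11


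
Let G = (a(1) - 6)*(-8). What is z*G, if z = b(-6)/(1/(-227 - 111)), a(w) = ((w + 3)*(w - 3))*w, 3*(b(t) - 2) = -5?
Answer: -37856/3 ≈ -12619.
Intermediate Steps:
b(t) = 1/3 (b(t) = 2 + (1/3)*(-5) = 2 - 5/3 = 1/3)
a(w) = w*(-3 + w)*(3 + w) (a(w) = ((3 + w)*(-3 + w))*w = ((-3 + w)*(3 + w))*w = w*(-3 + w)*(3 + w))
z = -338/3 (z = 1/(3*(1/(-227 - 111))) = 1/(3*(1/(-338))) = 1/(3*(-1/338)) = (1/3)*(-338) = -338/3 ≈ -112.67)
G = 112 (G = (1*(-9 + 1**2) - 6)*(-8) = (1*(-9 + 1) - 6)*(-8) = (1*(-8) - 6)*(-8) = (-8 - 6)*(-8) = -14*(-8) = 112)
z*G = -338/3*112 = -37856/3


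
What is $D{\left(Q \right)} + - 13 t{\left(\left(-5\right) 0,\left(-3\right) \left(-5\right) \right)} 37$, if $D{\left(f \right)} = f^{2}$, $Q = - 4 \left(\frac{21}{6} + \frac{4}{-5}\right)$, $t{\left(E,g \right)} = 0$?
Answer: $\frac{2916}{25} \approx 116.64$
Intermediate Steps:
$Q = - \frac{54}{5}$ ($Q = - 4 \left(21 \cdot \frac{1}{6} + 4 \left(- \frac{1}{5}\right)\right) = - 4 \left(\frac{7}{2} - \frac{4}{5}\right) = \left(-4\right) \frac{27}{10} = - \frac{54}{5} \approx -10.8$)
$D{\left(Q \right)} + - 13 t{\left(\left(-5\right) 0,\left(-3\right) \left(-5\right) \right)} 37 = \left(- \frac{54}{5}\right)^{2} + \left(-13\right) 0 \cdot 37 = \frac{2916}{25} + 0 \cdot 37 = \frac{2916}{25} + 0 = \frac{2916}{25}$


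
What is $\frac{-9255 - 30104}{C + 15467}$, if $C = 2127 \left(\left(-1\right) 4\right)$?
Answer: $- \frac{39359}{6959} \approx -5.6558$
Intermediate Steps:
$C = -8508$ ($C = 2127 \left(-4\right) = -8508$)
$\frac{-9255 - 30104}{C + 15467} = \frac{-9255 - 30104}{-8508 + 15467} = - \frac{39359}{6959}$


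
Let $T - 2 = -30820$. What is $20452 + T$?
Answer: $-10366$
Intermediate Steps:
$T = -30818$ ($T = 2 - 30820 = -30818$)
$20452 + T = 20452 - 30818 = -10366$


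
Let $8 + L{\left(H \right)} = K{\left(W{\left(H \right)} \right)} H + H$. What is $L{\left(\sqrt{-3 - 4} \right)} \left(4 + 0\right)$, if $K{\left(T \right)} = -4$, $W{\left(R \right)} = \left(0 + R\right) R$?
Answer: $-32 - 12 i \sqrt{7} \approx -32.0 - 31.749 i$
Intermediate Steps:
$W{\left(R \right)} = R^{2}$ ($W{\left(R \right)} = R R = R^{2}$)
$L{\left(H \right)} = -8 - 3 H$ ($L{\left(H \right)} = -8 + \left(- 4 H + H\right) = -8 - 3 H$)
$L{\left(\sqrt{-3 - 4} \right)} \left(4 + 0\right) = \left(-8 - 3 \sqrt{-3 - 4}\right) \left(4 + 0\right) = \left(-8 - 3 \sqrt{-7}\right) 4 = \left(-8 - 3 i \sqrt{7}\right) 4 = -32 - 12 i \sqrt{7}$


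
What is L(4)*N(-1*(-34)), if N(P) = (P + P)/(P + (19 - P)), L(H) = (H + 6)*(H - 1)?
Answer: 2040/19 ≈ 107.37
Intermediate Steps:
L(H) = (-1 + H)*(6 + H) (L(H) = (6 + H)*(-1 + H) = (-1 + H)*(6 + H))
N(P) = 2*P/19 (N(P) = (2*P)/19 = (2*P)*(1/19) = 2*P/19)
L(4)*N(-1*(-34)) = (-6 + 4² + 5*4)*(2*(-1*(-34))/19) = (-6 + 16 + 20)*((2/19)*34) = 30*(68/19) = 2040/19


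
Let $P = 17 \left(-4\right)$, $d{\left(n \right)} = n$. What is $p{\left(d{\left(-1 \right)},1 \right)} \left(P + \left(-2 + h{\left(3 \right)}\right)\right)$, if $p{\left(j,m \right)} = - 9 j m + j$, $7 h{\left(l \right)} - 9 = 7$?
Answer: $- \frac{3792}{7} \approx -541.71$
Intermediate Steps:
$h{\left(l \right)} = \frac{16}{7}$ ($h{\left(l \right)} = \frac{9}{7} + \frac{1}{7} \cdot 7 = \frac{9}{7} + 1 = \frac{16}{7}$)
$P = -68$
$p{\left(j,m \right)} = j - 9 j m$ ($p{\left(j,m \right)} = - 9 j m + j = j - 9 j m$)
$p{\left(d{\left(-1 \right)},1 \right)} \left(P + \left(-2 + h{\left(3 \right)}\right)\right) = - (1 - 9) \left(-68 + \left(-2 + \frac{16}{7}\right)\right) = - (1 - 9) \left(-68 + \frac{2}{7}\right) = \left(-1\right) \left(-8\right) \left(- \frac{474}{7}\right) = 8 \left(- \frac{474}{7}\right) = - \frac{3792}{7}$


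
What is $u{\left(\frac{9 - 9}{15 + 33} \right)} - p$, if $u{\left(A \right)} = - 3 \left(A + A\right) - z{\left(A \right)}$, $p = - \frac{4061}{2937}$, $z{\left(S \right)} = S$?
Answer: $\frac{4061}{2937} \approx 1.3827$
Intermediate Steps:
$p = - \frac{4061}{2937}$ ($p = \left(-4061\right) \frac{1}{2937} = - \frac{4061}{2937} \approx -1.3827$)
$u{\left(A \right)} = - 7 A$ ($u{\left(A \right)} = - 3 \left(A + A\right) - A = - 3 \cdot 2 A - A = - 6 A - A = - 7 A$)
$u{\left(\frac{9 - 9}{15 + 33} \right)} - p = - 7 \frac{9 - 9}{15 + 33} - - \frac{4061}{2937} = - 7 \cdot \frac{0}{48} + \frac{4061}{2937} = - 7 \cdot 0 \cdot \frac{1}{48} + \frac{4061}{2937} = \left(-7\right) 0 + \frac{4061}{2937} = 0 + \frac{4061}{2937} = \frac{4061}{2937}$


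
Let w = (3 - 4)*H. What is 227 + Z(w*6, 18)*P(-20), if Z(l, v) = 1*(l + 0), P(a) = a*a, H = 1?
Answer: -2173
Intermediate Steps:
w = -1 (w = (3 - 4)*1 = -1*1 = -1)
P(a) = a**2
Z(l, v) = l (Z(l, v) = 1*l = l)
227 + Z(w*6, 18)*P(-20) = 227 - 1*6*(-20)**2 = 227 - 6*400 = 227 - 2400 = -2173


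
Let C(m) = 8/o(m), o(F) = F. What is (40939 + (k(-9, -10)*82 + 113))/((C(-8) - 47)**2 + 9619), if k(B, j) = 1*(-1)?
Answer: 40970/11923 ≈ 3.4362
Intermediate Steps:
C(m) = 8/m
k(B, j) = -1
(40939 + (k(-9, -10)*82 + 113))/((C(-8) - 47)**2 + 9619) = (40939 + (-1*82 + 113))/((8/(-8) - 47)**2 + 9619) = (40939 + (-82 + 113))/((8*(-1/8) - 47)**2 + 9619) = (40939 + 31)/((-1 - 47)**2 + 9619) = 40970/((-48)**2 + 9619) = 40970/(2304 + 9619) = 40970/11923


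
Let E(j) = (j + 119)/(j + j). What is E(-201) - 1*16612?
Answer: -3338971/201 ≈ -16612.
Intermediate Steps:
E(j) = (119 + j)/(2*j) (E(j) = (119 + j)/((2*j)) = (119 + j)*(1/(2*j)) = (119 + j)/(2*j))
E(-201) - 1*16612 = (½)*(119 - 201)/(-201) - 1*16612 = (½)*(-1/201)*(-82) - 16612 = 41/201 - 16612 = -3338971/201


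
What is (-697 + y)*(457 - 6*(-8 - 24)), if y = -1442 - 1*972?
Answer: -2019039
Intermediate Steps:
y = -2414 (y = -1442 - 972 = -2414)
(-697 + y)*(457 - 6*(-8 - 24)) = (-697 - 2414)*(457 - 6*(-8 - 24)) = -3111*(457 - 6*(-32)) = -3111*(457 + 192) = -3111*649 = -2019039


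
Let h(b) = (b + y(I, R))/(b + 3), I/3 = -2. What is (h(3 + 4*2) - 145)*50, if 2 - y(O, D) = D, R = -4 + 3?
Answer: -7200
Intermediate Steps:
I = -6 (I = 3*(-2) = -6)
R = -1
y(O, D) = 2 - D
h(b) = 1 (h(b) = (b + (2 - 1*(-1)))/(b + 3) = (b + (2 + 1))/(3 + b) = (b + 3)/(3 + b) = (3 + b)/(3 + b) = 1)
(h(3 + 4*2) - 145)*50 = (1 - 145)*50 = -144*50 = -7200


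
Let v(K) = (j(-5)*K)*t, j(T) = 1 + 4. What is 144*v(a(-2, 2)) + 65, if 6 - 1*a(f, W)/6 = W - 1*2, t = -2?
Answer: -51775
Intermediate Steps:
a(f, W) = 48 - 6*W (a(f, W) = 36 - 6*(W - 1*2) = 36 - 6*(W - 2) = 36 - 6*(-2 + W) = 36 + (12 - 6*W) = 48 - 6*W)
j(T) = 5
v(K) = -10*K (v(K) = (5*K)*(-2) = -10*K)
144*v(a(-2, 2)) + 65 = 144*(-10*(48 - 6*2)) + 65 = 144*(-10*(48 - 12)) + 65 = 144*(-10*36) + 65 = 144*(-360) + 65 = -51840 + 65 = -51775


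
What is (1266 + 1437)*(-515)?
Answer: -1392045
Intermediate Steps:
(1266 + 1437)*(-515) = 2703*(-515) = -1392045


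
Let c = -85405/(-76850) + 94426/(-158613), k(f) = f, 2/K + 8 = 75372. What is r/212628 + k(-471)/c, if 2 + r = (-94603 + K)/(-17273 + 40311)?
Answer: -7308609249209571364173449/8006845697274187875696 ≈ -912.79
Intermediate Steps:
K = 1/37682 (K = 2/(-8 + 75372) = 2/75364 = 2*(1/75364) = 1/37682 ≈ 2.6538e-5)
r = -5301066077/868117916 (r = -2 + (-94603 + 1/37682)/(-17273 + 40311) = -2 - 3564830245/37682/23038 = -2 - 3564830245/37682*1/23038 = -2 - 3564830245/868117916 = -5301066077/868117916 ≈ -6.1064)
c = 43377277/84064890 (c = -85405*(-1/76850) + 94426*(-1/158613) = 589/530 - 94426/158613 = 43377277/84064890 ≈ 0.51600)
r/212628 + k(-471)/c = -5301066077/868117916/212628 - 471/43377277/84064890 = -5301066077/868117916*1/212628 - 471*84064890/43377277 = -5301066077/184586176243248 - 39594563190/43377277 = -7308609249209571364173449/8006845697274187875696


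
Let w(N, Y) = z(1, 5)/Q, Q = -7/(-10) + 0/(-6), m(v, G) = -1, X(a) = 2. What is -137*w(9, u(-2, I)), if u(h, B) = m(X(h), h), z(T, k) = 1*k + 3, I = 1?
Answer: -10960/7 ≈ -1565.7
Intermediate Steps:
z(T, k) = 3 + k (z(T, k) = k + 3 = 3 + k)
Q = 7/10 (Q = -7*(-⅒) + 0*(-⅙) = 7/10 + 0 = 7/10 ≈ 0.70000)
u(h, B) = -1
w(N, Y) = 80/7 (w(N, Y) = (3 + 5)/(7/10) = 8*(10/7) = 80/7)
-137*w(9, u(-2, I)) = -137*80/7 = -10960/7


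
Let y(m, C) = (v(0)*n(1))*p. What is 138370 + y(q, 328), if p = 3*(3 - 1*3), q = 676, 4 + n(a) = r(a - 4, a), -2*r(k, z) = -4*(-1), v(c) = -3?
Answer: 138370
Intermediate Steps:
r(k, z) = -2 (r(k, z) = -(-2)*(-1) = -½*4 = -2)
n(a) = -6 (n(a) = -4 - 2 = -6)
p = 0 (p = 3*(3 - 3) = 3*0 = 0)
y(m, C) = 0 (y(m, C) = -3*(-6)*0 = 18*0 = 0)
138370 + y(q, 328) = 138370 + 0 = 138370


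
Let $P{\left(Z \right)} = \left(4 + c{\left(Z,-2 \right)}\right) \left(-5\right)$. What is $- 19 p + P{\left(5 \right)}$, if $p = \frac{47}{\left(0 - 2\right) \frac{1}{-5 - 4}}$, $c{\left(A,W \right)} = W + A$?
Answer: $- \frac{8107}{2} \approx -4053.5$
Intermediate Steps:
$c{\left(A,W \right)} = A + W$
$P{\left(Z \right)} = -10 - 5 Z$ ($P{\left(Z \right)} = \left(4 + \left(Z - 2\right)\right) \left(-5\right) = \left(4 + \left(-2 + Z\right)\right) \left(-5\right) = \left(2 + Z\right) \left(-5\right) = -10 - 5 Z$)
$p = \frac{423}{2}$ ($p = \frac{47}{\left(-2\right) \frac{1}{-5 - 4}} = \frac{47}{\left(-2\right) \frac{1}{-9}} = \frac{47}{\left(-2\right) \left(- \frac{1}{9}\right)} = \frac{47}{\frac{2}{9}} = 47 \cdot \frac{9}{2} = \frac{423}{2} \approx 211.5$)
$- 19 p + P{\left(5 \right)} = \left(-19\right) \frac{423}{2} - 35 = - \frac{8037}{2} - 35 = - \frac{8107}{2}$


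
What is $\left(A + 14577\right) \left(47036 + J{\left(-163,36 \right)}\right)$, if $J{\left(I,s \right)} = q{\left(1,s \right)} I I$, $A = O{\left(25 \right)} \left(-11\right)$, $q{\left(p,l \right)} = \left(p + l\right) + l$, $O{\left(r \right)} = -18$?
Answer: $29351616075$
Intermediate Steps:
$q{\left(p,l \right)} = p + 2 l$ ($q{\left(p,l \right)} = \left(l + p\right) + l = p + 2 l$)
$A = 198$ ($A = \left(-18\right) \left(-11\right) = 198$)
$J{\left(I,s \right)} = I^{2} \left(1 + 2 s\right)$ ($J{\left(I,s \right)} = \left(1 + 2 s\right) I I = I \left(1 + 2 s\right) I = I^{2} \left(1 + 2 s\right)$)
$\left(A + 14577\right) \left(47036 + J{\left(-163,36 \right)}\right) = \left(198 + 14577\right) \left(47036 + \left(-163\right)^{2} \left(1 + 2 \cdot 36\right)\right) = 14775 \left(47036 + 26569 \left(1 + 72\right)\right) = 14775 \left(47036 + 26569 \cdot 73\right) = 14775 \left(47036 + 1939537\right) = 14775 \cdot 1986573 = 29351616075$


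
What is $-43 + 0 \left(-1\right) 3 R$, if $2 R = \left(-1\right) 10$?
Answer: $-43$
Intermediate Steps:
$R = -5$ ($R = \frac{\left(-1\right) 10}{2} = \frac{1}{2} \left(-10\right) = -5$)
$-43 + 0 \left(-1\right) 3 R = -43 + 0 \left(-1\right) 3 \left(-5\right) = -43 + 0 \cdot 3 \left(-5\right) = -43 + 0 \left(-5\right) = -43 + 0 = -43$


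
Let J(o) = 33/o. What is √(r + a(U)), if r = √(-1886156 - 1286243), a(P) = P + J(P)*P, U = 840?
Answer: √(873 + I*√3172399) ≈ 37.793 + 23.564*I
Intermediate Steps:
a(P) = 33 + P (a(P) = P + (33/P)*P = P + 33 = 33 + P)
r = I*√3172399 (r = √(-3172399) = I*√3172399 ≈ 1781.1*I)
√(r + a(U)) = √(I*√3172399 + (33 + 840)) = √(I*√3172399 + 873) = √(873 + I*√3172399)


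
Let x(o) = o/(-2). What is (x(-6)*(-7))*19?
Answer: -399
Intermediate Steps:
x(o) = -o/2 (x(o) = o*(-½) = -o/2)
(x(-6)*(-7))*19 = (-½*(-6)*(-7))*19 = (3*(-7))*19 = -21*19 = -399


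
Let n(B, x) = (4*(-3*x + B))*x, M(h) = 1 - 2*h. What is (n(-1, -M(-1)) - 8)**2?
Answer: 10816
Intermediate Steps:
n(B, x) = x*(-12*x + 4*B) (n(B, x) = (4*(B - 3*x))*x = (-12*x + 4*B)*x = x*(-12*x + 4*B))
(n(-1, -M(-1)) - 8)**2 = (4*(-(1 - 2*(-1)))*(-1 - (-3)*(1 - 2*(-1))) - 8)**2 = (4*(-(1 + 2))*(-1 - (-3)*(1 + 2)) - 8)**2 = (4*(-1*3)*(-1 - (-3)*3) - 8)**2 = (4*(-3)*(-1 - 3*(-3)) - 8)**2 = (4*(-3)*(-1 + 9) - 8)**2 = (4*(-3)*8 - 8)**2 = (-96 - 8)**2 = (-104)**2 = 10816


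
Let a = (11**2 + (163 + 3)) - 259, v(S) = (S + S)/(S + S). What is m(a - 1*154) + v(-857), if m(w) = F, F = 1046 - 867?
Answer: 180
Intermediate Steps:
v(S) = 1 (v(S) = (2*S)/((2*S)) = (2*S)*(1/(2*S)) = 1)
a = 28 (a = (121 + 166) - 259 = 287 - 259 = 28)
F = 179
m(w) = 179
m(a - 1*154) + v(-857) = 179 + 1 = 180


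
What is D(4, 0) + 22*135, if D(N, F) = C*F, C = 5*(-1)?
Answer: 2970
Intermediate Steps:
C = -5
D(N, F) = -5*F
D(4, 0) + 22*135 = -5*0 + 22*135 = 0 + 2970 = 2970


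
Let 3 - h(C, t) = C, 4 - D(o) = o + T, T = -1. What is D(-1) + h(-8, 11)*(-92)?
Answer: -1006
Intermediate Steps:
D(o) = 5 - o (D(o) = 4 - (o - 1) = 4 - (-1 + o) = 4 + (1 - o) = 5 - o)
h(C, t) = 3 - C
D(-1) + h(-8, 11)*(-92) = (5 - 1*(-1)) + (3 - 1*(-8))*(-92) = (5 + 1) + (3 + 8)*(-92) = 6 + 11*(-92) = 6 - 1012 = -1006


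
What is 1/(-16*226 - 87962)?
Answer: -1/91578 ≈ -1.0920e-5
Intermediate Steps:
1/(-16*226 - 87962) = 1/(-3616 - 87962) = 1/(-91578) = -1/91578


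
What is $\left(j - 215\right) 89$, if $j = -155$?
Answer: $-32930$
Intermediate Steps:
$\left(j - 215\right) 89 = \left(-155 - 215\right) 89 = \left(-370\right) 89 = -32930$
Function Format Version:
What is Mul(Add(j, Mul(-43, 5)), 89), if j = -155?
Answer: -32930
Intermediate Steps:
Mul(Add(j, Mul(-43, 5)), 89) = Mul(Add(-155, Mul(-43, 5)), 89) = Mul(Add(-155, -215), 89) = Mul(-370, 89) = -32930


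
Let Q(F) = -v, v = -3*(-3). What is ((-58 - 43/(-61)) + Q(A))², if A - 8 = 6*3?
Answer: 16353936/3721 ≈ 4395.0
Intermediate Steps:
v = 9
A = 26 (A = 8 + 6*3 = 8 + 18 = 26)
Q(F) = -9 (Q(F) = -1*9 = -9)
((-58 - 43/(-61)) + Q(A))² = ((-58 - 43/(-61)) - 9)² = ((-58 - 43*(-1)/61) - 9)² = ((-58 - 1*(-43/61)) - 9)² = ((-58 + 43/61) - 9)² = (-3495/61 - 9)² = (-4044/61)² = 16353936/3721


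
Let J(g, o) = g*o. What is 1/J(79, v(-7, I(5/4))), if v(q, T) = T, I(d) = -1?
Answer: -1/79 ≈ -0.012658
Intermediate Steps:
1/J(79, v(-7, I(5/4))) = 1/(79*(-1)) = 1/(-79) = -1/79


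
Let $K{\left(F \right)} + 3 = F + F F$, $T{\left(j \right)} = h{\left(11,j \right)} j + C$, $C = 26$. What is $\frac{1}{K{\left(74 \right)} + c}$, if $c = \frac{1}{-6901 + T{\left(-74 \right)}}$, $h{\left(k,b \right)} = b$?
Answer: $\frac{1399}{7760252} \approx 0.00018028$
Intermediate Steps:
$T{\left(j \right)} = 26 + j^{2}$ ($T{\left(j \right)} = j j + 26 = j^{2} + 26 = 26 + j^{2}$)
$K{\left(F \right)} = -3 + F + F^{2}$ ($K{\left(F \right)} = -3 + \left(F + F F\right) = -3 + \left(F + F^{2}\right) = -3 + F + F^{2}$)
$c = - \frac{1}{1399}$ ($c = \frac{1}{-6901 + \left(26 + \left(-74\right)^{2}\right)} = \frac{1}{-6901 + \left(26 + 5476\right)} = \frac{1}{-6901 + 5502} = \frac{1}{-1399} = - \frac{1}{1399} \approx -0.0007148$)
$\frac{1}{K{\left(74 \right)} + c} = \frac{1}{\left(-3 + 74 + 74^{2}\right) - \frac{1}{1399}} = \frac{1}{\left(-3 + 74 + 5476\right) - \frac{1}{1399}} = \frac{1}{5547 - \frac{1}{1399}} = \frac{1}{\frac{7760252}{1399}} = \frac{1399}{7760252}$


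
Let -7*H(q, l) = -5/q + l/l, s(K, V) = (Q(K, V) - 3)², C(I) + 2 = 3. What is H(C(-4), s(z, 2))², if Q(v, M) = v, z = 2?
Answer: 16/49 ≈ 0.32653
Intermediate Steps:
C(I) = 1 (C(I) = -2 + 3 = 1)
s(K, V) = (-3 + K)² (s(K, V) = (K - 3)² = (-3 + K)²)
H(q, l) = -⅐ + 5/(7*q) (H(q, l) = -(-5/q + l/l)/7 = -(-5/q + 1)/7 = -(1 - 5/q)/7 = -⅐ + 5/(7*q))
H(C(-4), s(z, 2))² = ((⅐)*(5 - 1*1)/1)² = ((⅐)*1*(5 - 1))² = ((⅐)*1*4)² = (4/7)² = 16/49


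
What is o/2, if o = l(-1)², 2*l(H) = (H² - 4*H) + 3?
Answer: 8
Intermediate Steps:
l(H) = 3/2 + H²/2 - 2*H (l(H) = ((H² - 4*H) + 3)/2 = (3 + H² - 4*H)/2 = 3/2 + H²/2 - 2*H)
o = 16 (o = (3/2 + (½)*(-1)² - 2*(-1))² = (3/2 + (½)*1 + 2)² = (3/2 + ½ + 2)² = 4² = 16)
o/2 = 16/2 = 16*(½) = 8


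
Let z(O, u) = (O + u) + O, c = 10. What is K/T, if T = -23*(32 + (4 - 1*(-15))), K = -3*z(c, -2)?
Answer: 18/391 ≈ 0.046036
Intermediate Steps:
z(O, u) = u + 2*O
K = -54 (K = -3*(-2 + 2*10) = -3*(-2 + 20) = -3*18 = -54)
T = -1173 (T = -23*(32 + (4 + 15)) = -23*(32 + 19) = -23*51 = -1173)
K/T = -54/(-1173) = -54*(-1/1173) = 18/391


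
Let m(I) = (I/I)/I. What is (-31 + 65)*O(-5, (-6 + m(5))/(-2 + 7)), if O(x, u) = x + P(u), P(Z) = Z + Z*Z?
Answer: -102306/625 ≈ -163.69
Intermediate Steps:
m(I) = 1/I
P(Z) = Z + Z²
O(x, u) = x + u*(1 + u)
(-31 + 65)*O(-5, (-6 + m(5))/(-2 + 7)) = (-31 + 65)*(-5 + ((-6 + 1/5)/(-2 + 7))*(1 + (-6 + 1/5)/(-2 + 7))) = 34*(-5 + ((-6 + ⅕)/5)*(1 + (-6 + ⅕)/5)) = 34*(-5 + (-29/5*⅕)*(1 - 29/5*⅕)) = 34*(-5 - 29*(1 - 29/25)/25) = 34*(-5 - 29/25*(-4/25)) = 34*(-5 + 116/625) = 34*(-3009/625) = -102306/625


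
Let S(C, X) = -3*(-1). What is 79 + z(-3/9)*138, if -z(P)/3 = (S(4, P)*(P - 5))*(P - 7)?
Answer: -48497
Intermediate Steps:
S(C, X) = 3
z(P) = -3*(-15 + 3*P)*(-7 + P) (z(P) = -3*3*(P - 5)*(P - 7) = -3*3*(-5 + P)*(-7 + P) = -3*(-15 + 3*P)*(-7 + P))
79 + z(-3/9)*138 = 79 + (-315 - 9*(-3/9)² + 108*(-3/9))*138 = 79 + (-315 - 9*(-3*⅑)² + 108*(-3*⅑))*138 = 79 + (-315 - 9*(-⅓)² + 108*(-⅓))*138 = 79 + (-315 - 9*⅑ - 36)*138 = 79 + (-315 - 1 - 36)*138 = 79 - 352*138 = 79 - 48576 = -48497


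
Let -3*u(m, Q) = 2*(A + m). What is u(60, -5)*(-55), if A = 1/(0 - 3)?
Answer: 19690/9 ≈ 2187.8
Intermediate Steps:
A = -1/3 (A = 1/(-3) = -1/3 ≈ -0.33333)
u(m, Q) = 2/9 - 2*m/3 (u(m, Q) = -2*(-1/3 + m)/3 = -(-2/3 + 2*m)/3 = 2/9 - 2*m/3)
u(60, -5)*(-55) = (2/9 - 2/3*60)*(-55) = (2/9 - 40)*(-55) = -358/9*(-55) = 19690/9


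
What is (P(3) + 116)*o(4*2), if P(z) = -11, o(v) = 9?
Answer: 945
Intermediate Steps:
(P(3) + 116)*o(4*2) = (-11 + 116)*9 = 105*9 = 945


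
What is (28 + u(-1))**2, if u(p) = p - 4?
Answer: 529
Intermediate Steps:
u(p) = -4 + p
(28 + u(-1))**2 = (28 + (-4 - 1))**2 = (28 - 5)**2 = 23**2 = 529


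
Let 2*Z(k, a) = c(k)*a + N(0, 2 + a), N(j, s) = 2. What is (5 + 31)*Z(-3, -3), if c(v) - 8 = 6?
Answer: -720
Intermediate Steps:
c(v) = 14 (c(v) = 8 + 6 = 14)
Z(k, a) = 1 + 7*a (Z(k, a) = (14*a + 2)/2 = (2 + 14*a)/2 = 1 + 7*a)
(5 + 31)*Z(-3, -3) = (5 + 31)*(1 + 7*(-3)) = 36*(1 - 21) = 36*(-20) = -720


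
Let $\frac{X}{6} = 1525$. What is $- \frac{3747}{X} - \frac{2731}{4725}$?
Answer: $- \frac{569243}{576450} \approx -0.9875$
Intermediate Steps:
$X = 9150$ ($X = 6 \cdot 1525 = 9150$)
$- \frac{3747}{X} - \frac{2731}{4725} = - \frac{3747}{9150} - \frac{2731}{4725} = \left(-3747\right) \frac{1}{9150} - \frac{2731}{4725} = - \frac{1249}{3050} - \frac{2731}{4725} = - \frac{569243}{576450}$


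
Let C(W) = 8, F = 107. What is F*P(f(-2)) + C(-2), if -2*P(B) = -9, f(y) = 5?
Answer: 979/2 ≈ 489.50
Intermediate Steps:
P(B) = 9/2 (P(B) = -1/2*(-9) = 9/2)
F*P(f(-2)) + C(-2) = 107*(9/2) + 8 = 963/2 + 8 = 979/2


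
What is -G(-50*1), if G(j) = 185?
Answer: -185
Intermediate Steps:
-G(-50*1) = -1*185 = -185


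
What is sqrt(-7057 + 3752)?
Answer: I*sqrt(3305) ≈ 57.489*I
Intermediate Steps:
sqrt(-7057 + 3752) = sqrt(-3305) = I*sqrt(3305)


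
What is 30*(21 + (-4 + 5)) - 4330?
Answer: -3670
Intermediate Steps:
30*(21 + (-4 + 5)) - 4330 = 30*(21 + 1) - 4330 = 30*22 - 4330 = 660 - 4330 = -3670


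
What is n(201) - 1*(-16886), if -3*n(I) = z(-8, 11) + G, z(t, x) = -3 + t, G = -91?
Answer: 16920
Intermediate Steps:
n(I) = 34 (n(I) = -((-3 - 8) - 91)/3 = -(-11 - 91)/3 = -⅓*(-102) = 34)
n(201) - 1*(-16886) = 34 - 1*(-16886) = 34 + 16886 = 16920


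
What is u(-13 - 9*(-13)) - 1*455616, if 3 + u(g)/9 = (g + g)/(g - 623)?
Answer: -78826863/173 ≈ -4.5565e+5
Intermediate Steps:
u(g) = -27 + 18*g/(-623 + g) (u(g) = -27 + 9*((g + g)/(g - 623)) = -27 + 9*((2*g)/(-623 + g)) = -27 + 9*(2*g/(-623 + g)) = -27 + 18*g/(-623 + g))
u(-13 - 9*(-13)) - 1*455616 = 9*(1869 - (-13 - 9*(-13)))/(-623 + (-13 - 9*(-13))) - 1*455616 = 9*(1869 - (-13 + 117))/(-623 + (-13 + 117)) - 455616 = 9*(1869 - 1*104)/(-623 + 104) - 455616 = 9*(1869 - 104)/(-519) - 455616 = 9*(-1/519)*1765 - 455616 = -5295/173 - 455616 = -78826863/173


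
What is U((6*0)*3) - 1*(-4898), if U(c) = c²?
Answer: 4898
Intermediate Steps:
U((6*0)*3) - 1*(-4898) = ((6*0)*3)² - 1*(-4898) = (0*3)² + 4898 = 0² + 4898 = 0 + 4898 = 4898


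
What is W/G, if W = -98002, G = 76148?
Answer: -49001/38074 ≈ -1.2870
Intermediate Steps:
W/G = -98002/76148 = -98002*1/76148 = -49001/38074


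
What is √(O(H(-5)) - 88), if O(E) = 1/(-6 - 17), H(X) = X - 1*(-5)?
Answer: 45*I*√23/23 ≈ 9.3831*I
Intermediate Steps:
H(X) = 5 + X (H(X) = X + 5 = 5 + X)
O(E) = -1/23 (O(E) = 1/(-23) = -1/23)
√(O(H(-5)) - 88) = √(-1/23 - 88) = √(-2025/23) = 45*I*√23/23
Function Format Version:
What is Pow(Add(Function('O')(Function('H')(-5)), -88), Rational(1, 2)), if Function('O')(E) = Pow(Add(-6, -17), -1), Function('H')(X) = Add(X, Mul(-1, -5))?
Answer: Mul(Rational(45, 23), I, Pow(23, Rational(1, 2))) ≈ Mul(9.3831, I)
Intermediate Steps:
Function('H')(X) = Add(5, X) (Function('H')(X) = Add(X, 5) = Add(5, X))
Function('O')(E) = Rational(-1, 23) (Function('O')(E) = Pow(-23, -1) = Rational(-1, 23))
Pow(Add(Function('O')(Function('H')(-5)), -88), Rational(1, 2)) = Pow(Add(Rational(-1, 23), -88), Rational(1, 2)) = Pow(Rational(-2025, 23), Rational(1, 2)) = Mul(Rational(45, 23), I, Pow(23, Rational(1, 2)))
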